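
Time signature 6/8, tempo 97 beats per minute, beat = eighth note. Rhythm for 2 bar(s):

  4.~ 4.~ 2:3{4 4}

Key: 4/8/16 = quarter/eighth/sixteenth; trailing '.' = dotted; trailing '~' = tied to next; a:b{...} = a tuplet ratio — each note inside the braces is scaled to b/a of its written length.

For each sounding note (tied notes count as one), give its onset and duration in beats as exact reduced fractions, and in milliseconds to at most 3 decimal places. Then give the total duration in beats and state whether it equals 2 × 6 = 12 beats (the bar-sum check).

1) 0.0ms=0b +5567.01ms=9b
2) 5567.01ms=9b +1855.67ms=3b
Σ=12b of 12 (97bpm 6/8) — PASS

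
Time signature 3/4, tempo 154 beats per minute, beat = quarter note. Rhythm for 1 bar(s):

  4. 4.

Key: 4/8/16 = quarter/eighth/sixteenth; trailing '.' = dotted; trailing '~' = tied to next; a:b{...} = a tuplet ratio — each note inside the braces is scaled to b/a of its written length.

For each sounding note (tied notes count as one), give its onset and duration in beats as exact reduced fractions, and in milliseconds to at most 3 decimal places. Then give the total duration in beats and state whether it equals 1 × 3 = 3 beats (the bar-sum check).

1) 0.0ms=0b +584.416ms=3/2b
2) 584.416ms=3/2b +584.416ms=3/2b
Σ=3b of 3 (154bpm 3/4) — PASS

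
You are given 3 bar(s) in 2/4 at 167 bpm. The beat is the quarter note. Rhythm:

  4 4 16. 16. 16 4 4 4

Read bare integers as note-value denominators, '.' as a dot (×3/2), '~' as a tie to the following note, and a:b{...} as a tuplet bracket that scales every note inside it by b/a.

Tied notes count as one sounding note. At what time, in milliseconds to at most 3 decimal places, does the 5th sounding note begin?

1. 0.0ms @ 0 + 359.281ms (1)
2. 359.281ms @ 1 + 359.281ms (1)
3. 718.563ms @ 2 + 134.731ms (3/8)
4. 853.293ms @ 19/8 + 134.731ms (3/8)
5. 988.024ms @ 11/4 + 89.82ms (1/4)
6. 1077.844ms @ 3 + 359.281ms (1)
7. 1437.126ms @ 4 + 359.281ms (1)
8. 1796.407ms @ 5 + 359.281ms (1)

note 5 onset = 11/4b = 988.024ms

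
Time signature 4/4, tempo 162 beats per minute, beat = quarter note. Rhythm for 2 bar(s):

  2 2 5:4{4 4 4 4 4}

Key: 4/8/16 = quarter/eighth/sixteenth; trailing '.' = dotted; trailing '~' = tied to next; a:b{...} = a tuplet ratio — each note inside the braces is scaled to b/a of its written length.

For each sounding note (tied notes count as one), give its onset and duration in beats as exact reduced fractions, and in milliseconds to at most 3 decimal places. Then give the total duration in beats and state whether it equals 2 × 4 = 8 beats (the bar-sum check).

1) 0.0ms=0b +740.741ms=2b
2) 740.741ms=2b +740.741ms=2b
3) 1481.481ms=4b +296.296ms=4/5b
4) 1777.778ms=24/5b +296.296ms=4/5b
5) 2074.074ms=28/5b +296.296ms=4/5b
6) 2370.37ms=32/5b +296.296ms=4/5b
7) 2666.667ms=36/5b +296.296ms=4/5b
Σ=8b of 8 (162bpm 4/4) — PASS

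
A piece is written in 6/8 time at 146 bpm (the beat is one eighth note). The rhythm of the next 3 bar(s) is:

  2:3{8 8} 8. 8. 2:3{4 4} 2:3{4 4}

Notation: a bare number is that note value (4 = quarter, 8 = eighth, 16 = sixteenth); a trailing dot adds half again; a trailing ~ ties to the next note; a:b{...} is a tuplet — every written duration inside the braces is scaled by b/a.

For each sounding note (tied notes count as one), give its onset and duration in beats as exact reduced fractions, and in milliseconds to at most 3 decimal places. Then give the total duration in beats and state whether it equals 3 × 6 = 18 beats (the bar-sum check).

1) 0.0ms=0b +616.438ms=3/2b
2) 616.438ms=3/2b +616.438ms=3/2b
3) 1232.877ms=3b +616.438ms=3/2b
4) 1849.315ms=9/2b +616.438ms=3/2b
5) 2465.753ms=6b +1232.877ms=3b
6) 3698.63ms=9b +1232.877ms=3b
7) 4931.507ms=12b +1232.877ms=3b
8) 6164.384ms=15b +1232.877ms=3b
Σ=18b of 18 (146bpm 6/8) — PASS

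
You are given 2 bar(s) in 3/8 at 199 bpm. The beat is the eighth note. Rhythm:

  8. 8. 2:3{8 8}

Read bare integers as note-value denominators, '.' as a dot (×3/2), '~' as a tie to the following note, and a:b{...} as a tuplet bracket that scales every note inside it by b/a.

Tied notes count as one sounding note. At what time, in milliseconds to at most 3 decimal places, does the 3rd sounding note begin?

note 3 onset = 3b = 904.523ms

1. 0.0ms @ 0 + 452.261ms (3/2)
2. 452.261ms @ 3/2 + 452.261ms (3/2)
3. 904.523ms @ 3 + 452.261ms (3/2)
4. 1356.784ms @ 9/2 + 452.261ms (3/2)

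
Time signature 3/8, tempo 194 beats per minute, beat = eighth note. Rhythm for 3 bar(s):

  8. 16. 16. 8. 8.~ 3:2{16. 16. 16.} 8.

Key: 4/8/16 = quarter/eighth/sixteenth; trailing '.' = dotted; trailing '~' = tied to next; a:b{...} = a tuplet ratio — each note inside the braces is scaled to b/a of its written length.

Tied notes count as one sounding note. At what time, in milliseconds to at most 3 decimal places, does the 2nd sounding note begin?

note 2 onset = 3/2b = 463.918ms

1. 0.0ms @ 0 + 463.918ms (3/2)
2. 463.918ms @ 3/2 + 231.959ms (3/4)
3. 695.876ms @ 9/4 + 231.959ms (3/4)
4. 927.835ms @ 3 + 463.918ms (3/2)
5. 1391.753ms @ 9/2 + 618.557ms (2)
6. 2010.309ms @ 13/2 + 154.639ms (1/2)
7. 2164.948ms @ 7 + 154.639ms (1/2)
8. 2319.588ms @ 15/2 + 463.918ms (3/2)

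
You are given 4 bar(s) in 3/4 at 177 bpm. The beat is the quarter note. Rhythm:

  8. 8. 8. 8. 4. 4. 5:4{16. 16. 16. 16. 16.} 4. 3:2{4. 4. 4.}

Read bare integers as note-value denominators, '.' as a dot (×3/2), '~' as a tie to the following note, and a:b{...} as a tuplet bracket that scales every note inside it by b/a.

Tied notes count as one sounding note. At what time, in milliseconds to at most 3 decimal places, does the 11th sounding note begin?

note 11 onset = 36/5b = 2440.678ms

1. 0.0ms @ 0 + 254.237ms (3/4)
2. 254.237ms @ 3/4 + 254.237ms (3/4)
3. 508.475ms @ 3/2 + 254.237ms (3/4)
4. 762.712ms @ 9/4 + 254.237ms (3/4)
5. 1016.949ms @ 3 + 508.475ms (3/2)
6. 1525.424ms @ 9/2 + 508.475ms (3/2)
7. 2033.898ms @ 6 + 101.695ms (3/10)
8. 2135.593ms @ 63/10 + 101.695ms (3/10)
9. 2237.288ms @ 33/5 + 101.695ms (3/10)
10. 2338.983ms @ 69/10 + 101.695ms (3/10)
11. 2440.678ms @ 36/5 + 101.695ms (3/10)
12. 2542.373ms @ 15/2 + 508.475ms (3/2)
13. 3050.847ms @ 9 + 338.983ms (1)
14. 3389.831ms @ 10 + 338.983ms (1)
15. 3728.814ms @ 11 + 338.983ms (1)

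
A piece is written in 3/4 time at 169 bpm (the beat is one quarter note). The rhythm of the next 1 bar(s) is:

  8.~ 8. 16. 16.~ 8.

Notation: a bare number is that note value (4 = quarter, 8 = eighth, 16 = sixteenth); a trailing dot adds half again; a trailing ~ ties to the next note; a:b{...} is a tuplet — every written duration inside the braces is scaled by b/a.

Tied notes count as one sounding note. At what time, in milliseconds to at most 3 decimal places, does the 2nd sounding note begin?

1. 0.0ms @ 0 + 532.544ms (3/2)
2. 532.544ms @ 3/2 + 133.136ms (3/8)
3. 665.68ms @ 15/8 + 399.408ms (9/8)

note 2 onset = 3/2b = 532.544ms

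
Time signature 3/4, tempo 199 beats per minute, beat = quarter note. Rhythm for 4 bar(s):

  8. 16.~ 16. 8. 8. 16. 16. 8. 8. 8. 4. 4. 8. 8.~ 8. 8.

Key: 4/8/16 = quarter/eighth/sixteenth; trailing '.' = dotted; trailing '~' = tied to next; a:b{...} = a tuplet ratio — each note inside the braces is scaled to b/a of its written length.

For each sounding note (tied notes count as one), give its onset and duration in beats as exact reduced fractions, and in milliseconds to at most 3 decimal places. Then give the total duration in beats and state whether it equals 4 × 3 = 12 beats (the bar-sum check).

1) 0.0ms=0b +226.131ms=3/4b
2) 226.131ms=3/4b +226.131ms=3/4b
3) 452.261ms=3/2b +226.131ms=3/4b
4) 678.392ms=9/4b +226.131ms=3/4b
5) 904.523ms=3b +113.065ms=3/8b
6) 1017.588ms=27/8b +113.065ms=3/8b
7) 1130.653ms=15/4b +226.131ms=3/4b
8) 1356.784ms=9/2b +226.131ms=3/4b
9) 1582.915ms=21/4b +226.131ms=3/4b
10) 1809.045ms=6b +452.261ms=3/2b
11) 2261.307ms=15/2b +452.261ms=3/2b
12) 2713.568ms=9b +226.131ms=3/4b
13) 2939.698ms=39/4b +452.261ms=3/2b
14) 3391.96ms=45/4b +226.131ms=3/4b
Σ=12b of 12 (199bpm 3/4) — PASS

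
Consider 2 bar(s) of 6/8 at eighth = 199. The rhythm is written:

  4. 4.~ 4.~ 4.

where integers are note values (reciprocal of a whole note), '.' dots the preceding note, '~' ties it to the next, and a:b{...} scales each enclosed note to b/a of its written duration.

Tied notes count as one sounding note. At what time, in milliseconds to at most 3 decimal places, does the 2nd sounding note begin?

1. 0.0ms @ 0 + 904.523ms (3)
2. 904.523ms @ 3 + 2713.568ms (9)

note 2 onset = 3b = 904.523ms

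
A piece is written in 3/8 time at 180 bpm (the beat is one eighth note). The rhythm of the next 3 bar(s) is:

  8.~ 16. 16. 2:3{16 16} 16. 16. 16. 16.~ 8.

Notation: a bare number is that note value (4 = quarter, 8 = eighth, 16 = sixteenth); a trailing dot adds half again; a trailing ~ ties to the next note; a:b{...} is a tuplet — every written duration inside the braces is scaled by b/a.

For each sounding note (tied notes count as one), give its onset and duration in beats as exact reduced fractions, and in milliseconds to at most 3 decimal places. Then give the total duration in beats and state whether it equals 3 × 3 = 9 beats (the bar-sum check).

1) 0.0ms=0b +750.0ms=9/4b
2) 750.0ms=9/4b +250.0ms=3/4b
3) 1000.0ms=3b +250.0ms=3/4b
4) 1250.0ms=15/4b +250.0ms=3/4b
5) 1500.0ms=9/2b +250.0ms=3/4b
6) 1750.0ms=21/4b +250.0ms=3/4b
7) 2000.0ms=6b +250.0ms=3/4b
8) 2250.0ms=27/4b +750.0ms=9/4b
Σ=9b of 9 (180bpm 3/8) — PASS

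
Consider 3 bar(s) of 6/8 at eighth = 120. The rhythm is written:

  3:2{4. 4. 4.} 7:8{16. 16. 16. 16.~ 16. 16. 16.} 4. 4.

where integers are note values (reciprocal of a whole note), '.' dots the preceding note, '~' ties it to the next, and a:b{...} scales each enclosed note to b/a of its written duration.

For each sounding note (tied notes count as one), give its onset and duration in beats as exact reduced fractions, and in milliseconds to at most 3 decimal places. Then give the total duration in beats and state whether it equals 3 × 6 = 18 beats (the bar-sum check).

1) 0.0ms=0b +1000.0ms=2b
2) 1000.0ms=2b +1000.0ms=2b
3) 2000.0ms=4b +1000.0ms=2b
4) 3000.0ms=6b +428.571ms=6/7b
5) 3428.571ms=48/7b +428.571ms=6/7b
6) 3857.143ms=54/7b +428.571ms=6/7b
7) 4285.714ms=60/7b +857.143ms=12/7b
8) 5142.857ms=72/7b +428.571ms=6/7b
9) 5571.429ms=78/7b +428.571ms=6/7b
10) 6000.0ms=12b +1500.0ms=3b
11) 7500.0ms=15b +1500.0ms=3b
Σ=18b of 18 (120bpm 6/8) — PASS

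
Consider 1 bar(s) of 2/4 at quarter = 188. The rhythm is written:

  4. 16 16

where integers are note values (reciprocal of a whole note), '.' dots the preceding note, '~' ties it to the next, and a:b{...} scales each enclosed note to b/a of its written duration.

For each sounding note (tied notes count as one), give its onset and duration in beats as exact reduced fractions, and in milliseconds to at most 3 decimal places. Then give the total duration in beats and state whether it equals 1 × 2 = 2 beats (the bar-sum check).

1) 0.0ms=0b +478.723ms=3/2b
2) 478.723ms=3/2b +79.787ms=1/4b
3) 558.511ms=7/4b +79.787ms=1/4b
Σ=2b of 2 (188bpm 2/4) — PASS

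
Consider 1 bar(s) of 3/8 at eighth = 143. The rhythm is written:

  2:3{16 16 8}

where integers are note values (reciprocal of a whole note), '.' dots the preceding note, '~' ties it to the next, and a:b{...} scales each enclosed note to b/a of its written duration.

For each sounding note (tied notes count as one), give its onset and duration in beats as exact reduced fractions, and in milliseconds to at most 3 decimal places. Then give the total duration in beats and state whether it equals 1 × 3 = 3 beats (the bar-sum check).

1) 0.0ms=0b +314.685ms=3/4b
2) 314.685ms=3/4b +314.685ms=3/4b
3) 629.371ms=3/2b +629.371ms=3/2b
Σ=3b of 3 (143bpm 3/8) — PASS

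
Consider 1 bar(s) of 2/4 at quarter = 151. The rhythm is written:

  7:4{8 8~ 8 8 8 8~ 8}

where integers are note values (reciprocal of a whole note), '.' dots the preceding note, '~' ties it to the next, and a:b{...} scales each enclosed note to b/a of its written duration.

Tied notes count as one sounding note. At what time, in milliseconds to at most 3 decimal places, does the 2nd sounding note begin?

note 2 onset = 2/7b = 113.529ms

1. 0.0ms @ 0 + 113.529ms (2/7)
2. 113.529ms @ 2/7 + 227.058ms (4/7)
3. 340.587ms @ 6/7 + 113.529ms (2/7)
4. 454.115ms @ 8/7 + 113.529ms (2/7)
5. 567.644ms @ 10/7 + 227.058ms (4/7)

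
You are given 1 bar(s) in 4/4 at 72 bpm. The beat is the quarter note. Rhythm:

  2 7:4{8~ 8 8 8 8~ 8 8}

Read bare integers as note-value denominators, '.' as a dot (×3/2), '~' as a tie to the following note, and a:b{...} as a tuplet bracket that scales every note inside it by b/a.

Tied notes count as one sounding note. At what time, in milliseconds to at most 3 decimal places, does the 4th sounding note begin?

note 4 onset = 20/7b = 2380.952ms

1. 0.0ms @ 0 + 1666.667ms (2)
2. 1666.667ms @ 2 + 476.19ms (4/7)
3. 2142.857ms @ 18/7 + 238.095ms (2/7)
4. 2380.952ms @ 20/7 + 238.095ms (2/7)
5. 2619.048ms @ 22/7 + 476.19ms (4/7)
6. 3095.238ms @ 26/7 + 238.095ms (2/7)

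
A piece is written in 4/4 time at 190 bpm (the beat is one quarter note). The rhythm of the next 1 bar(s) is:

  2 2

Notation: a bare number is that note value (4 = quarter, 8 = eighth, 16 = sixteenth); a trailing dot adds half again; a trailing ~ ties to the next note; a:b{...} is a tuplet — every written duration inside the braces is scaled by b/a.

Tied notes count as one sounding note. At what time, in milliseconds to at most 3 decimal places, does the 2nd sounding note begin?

note 2 onset = 2b = 631.579ms

1. 0.0ms @ 0 + 631.579ms (2)
2. 631.579ms @ 2 + 631.579ms (2)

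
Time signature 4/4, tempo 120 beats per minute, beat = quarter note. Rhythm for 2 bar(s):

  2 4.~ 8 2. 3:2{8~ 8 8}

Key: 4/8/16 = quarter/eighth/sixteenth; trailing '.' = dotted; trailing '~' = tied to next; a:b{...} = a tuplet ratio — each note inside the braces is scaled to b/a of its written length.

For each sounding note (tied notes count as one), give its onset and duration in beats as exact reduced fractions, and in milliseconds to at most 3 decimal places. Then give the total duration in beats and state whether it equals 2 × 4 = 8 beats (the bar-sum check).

1) 0.0ms=0b +1000.0ms=2b
2) 1000.0ms=2b +1000.0ms=2b
3) 2000.0ms=4b +1500.0ms=3b
4) 3500.0ms=7b +333.333ms=2/3b
5) 3833.333ms=23/3b +166.667ms=1/3b
Σ=8b of 8 (120bpm 4/4) — PASS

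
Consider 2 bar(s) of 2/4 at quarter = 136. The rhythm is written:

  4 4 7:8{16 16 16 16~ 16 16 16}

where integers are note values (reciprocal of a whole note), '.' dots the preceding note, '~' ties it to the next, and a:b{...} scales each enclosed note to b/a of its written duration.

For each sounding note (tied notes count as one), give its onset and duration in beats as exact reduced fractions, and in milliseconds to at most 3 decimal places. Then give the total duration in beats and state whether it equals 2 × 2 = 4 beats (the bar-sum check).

1) 0.0ms=0b +441.176ms=1b
2) 441.176ms=1b +441.176ms=1b
3) 882.353ms=2b +126.05ms=2/7b
4) 1008.403ms=16/7b +126.05ms=2/7b
5) 1134.454ms=18/7b +126.05ms=2/7b
6) 1260.504ms=20/7b +252.101ms=4/7b
7) 1512.605ms=24/7b +126.05ms=2/7b
8) 1638.655ms=26/7b +126.05ms=2/7b
Σ=4b of 4 (136bpm 2/4) — PASS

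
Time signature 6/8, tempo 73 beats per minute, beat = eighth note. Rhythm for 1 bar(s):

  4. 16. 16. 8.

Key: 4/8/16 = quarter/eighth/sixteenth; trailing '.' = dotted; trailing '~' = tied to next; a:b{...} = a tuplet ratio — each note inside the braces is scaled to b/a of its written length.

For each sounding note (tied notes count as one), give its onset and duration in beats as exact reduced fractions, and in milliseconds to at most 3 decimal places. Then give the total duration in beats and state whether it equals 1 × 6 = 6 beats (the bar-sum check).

1) 0.0ms=0b +2465.753ms=3b
2) 2465.753ms=3b +616.438ms=3/4b
3) 3082.192ms=15/4b +616.438ms=3/4b
4) 3698.63ms=9/2b +1232.877ms=3/2b
Σ=6b of 6 (73bpm 6/8) — PASS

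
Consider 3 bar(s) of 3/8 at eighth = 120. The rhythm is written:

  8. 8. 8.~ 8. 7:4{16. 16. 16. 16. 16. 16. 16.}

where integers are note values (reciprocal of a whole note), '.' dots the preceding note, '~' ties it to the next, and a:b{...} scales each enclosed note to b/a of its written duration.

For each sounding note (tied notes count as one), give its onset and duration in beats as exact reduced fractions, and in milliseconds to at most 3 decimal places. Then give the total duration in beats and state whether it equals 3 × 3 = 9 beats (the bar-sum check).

1) 0.0ms=0b +750.0ms=3/2b
2) 750.0ms=3/2b +750.0ms=3/2b
3) 1500.0ms=3b +1500.0ms=3b
4) 3000.0ms=6b +214.286ms=3/7b
5) 3214.286ms=45/7b +214.286ms=3/7b
6) 3428.571ms=48/7b +214.286ms=3/7b
7) 3642.857ms=51/7b +214.286ms=3/7b
8) 3857.143ms=54/7b +214.286ms=3/7b
9) 4071.429ms=57/7b +214.286ms=3/7b
10) 4285.714ms=60/7b +214.286ms=3/7b
Σ=9b of 9 (120bpm 3/8) — PASS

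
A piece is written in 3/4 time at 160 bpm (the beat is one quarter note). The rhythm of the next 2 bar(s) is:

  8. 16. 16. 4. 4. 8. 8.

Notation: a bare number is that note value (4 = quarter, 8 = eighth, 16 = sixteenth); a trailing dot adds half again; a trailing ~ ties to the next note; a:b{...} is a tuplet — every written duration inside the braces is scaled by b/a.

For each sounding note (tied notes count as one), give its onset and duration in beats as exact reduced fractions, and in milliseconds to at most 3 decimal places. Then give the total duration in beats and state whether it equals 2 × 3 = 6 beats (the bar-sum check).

1) 0.0ms=0b +281.25ms=3/4b
2) 281.25ms=3/4b +140.625ms=3/8b
3) 421.875ms=9/8b +140.625ms=3/8b
4) 562.5ms=3/2b +562.5ms=3/2b
5) 1125.0ms=3b +562.5ms=3/2b
6) 1687.5ms=9/2b +281.25ms=3/4b
7) 1968.75ms=21/4b +281.25ms=3/4b
Σ=6b of 6 (160bpm 3/4) — PASS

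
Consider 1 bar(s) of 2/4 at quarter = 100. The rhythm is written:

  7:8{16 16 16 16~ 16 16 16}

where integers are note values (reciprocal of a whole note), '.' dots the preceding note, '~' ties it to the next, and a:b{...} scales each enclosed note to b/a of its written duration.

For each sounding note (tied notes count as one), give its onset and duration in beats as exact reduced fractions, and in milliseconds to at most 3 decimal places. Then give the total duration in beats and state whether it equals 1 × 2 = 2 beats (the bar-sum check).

1) 0.0ms=0b +171.429ms=2/7b
2) 171.429ms=2/7b +171.429ms=2/7b
3) 342.857ms=4/7b +171.429ms=2/7b
4) 514.286ms=6/7b +342.857ms=4/7b
5) 857.143ms=10/7b +171.429ms=2/7b
6) 1028.571ms=12/7b +171.429ms=2/7b
Σ=2b of 2 (100bpm 2/4) — PASS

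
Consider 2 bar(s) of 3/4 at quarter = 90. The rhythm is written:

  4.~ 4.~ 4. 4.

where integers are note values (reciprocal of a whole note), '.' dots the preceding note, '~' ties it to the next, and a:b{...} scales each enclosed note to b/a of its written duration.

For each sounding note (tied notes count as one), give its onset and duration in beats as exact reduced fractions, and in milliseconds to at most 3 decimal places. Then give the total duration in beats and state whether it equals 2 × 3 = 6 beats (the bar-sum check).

1) 0.0ms=0b +3000.0ms=9/2b
2) 3000.0ms=9/2b +1000.0ms=3/2b
Σ=6b of 6 (90bpm 3/4) — PASS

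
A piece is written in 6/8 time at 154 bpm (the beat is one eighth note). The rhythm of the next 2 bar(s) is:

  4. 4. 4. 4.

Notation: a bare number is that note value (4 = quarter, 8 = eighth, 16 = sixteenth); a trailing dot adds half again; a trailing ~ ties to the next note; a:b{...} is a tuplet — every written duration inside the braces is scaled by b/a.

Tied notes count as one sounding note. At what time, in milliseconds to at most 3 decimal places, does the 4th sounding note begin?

note 4 onset = 9b = 3506.494ms

1. 0.0ms @ 0 + 1168.831ms (3)
2. 1168.831ms @ 3 + 1168.831ms (3)
3. 2337.662ms @ 6 + 1168.831ms (3)
4. 3506.494ms @ 9 + 1168.831ms (3)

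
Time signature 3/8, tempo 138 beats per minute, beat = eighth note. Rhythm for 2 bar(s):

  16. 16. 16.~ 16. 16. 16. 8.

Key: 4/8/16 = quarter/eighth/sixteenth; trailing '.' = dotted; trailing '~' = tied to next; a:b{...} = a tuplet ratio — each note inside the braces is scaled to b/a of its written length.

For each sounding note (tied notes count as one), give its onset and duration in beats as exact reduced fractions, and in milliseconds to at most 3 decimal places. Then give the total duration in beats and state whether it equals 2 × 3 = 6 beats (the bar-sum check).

1) 0.0ms=0b +326.087ms=3/4b
2) 326.087ms=3/4b +326.087ms=3/4b
3) 652.174ms=3/2b +652.174ms=3/2b
4) 1304.348ms=3b +326.087ms=3/4b
5) 1630.435ms=15/4b +326.087ms=3/4b
6) 1956.522ms=9/2b +652.174ms=3/2b
Σ=6b of 6 (138bpm 3/8) — PASS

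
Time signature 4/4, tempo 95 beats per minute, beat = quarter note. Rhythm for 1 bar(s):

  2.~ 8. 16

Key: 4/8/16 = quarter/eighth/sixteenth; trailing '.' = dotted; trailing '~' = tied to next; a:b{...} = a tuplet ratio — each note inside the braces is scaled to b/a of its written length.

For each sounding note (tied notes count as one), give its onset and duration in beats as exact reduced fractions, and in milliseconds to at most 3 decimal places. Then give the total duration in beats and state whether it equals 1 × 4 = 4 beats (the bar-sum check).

1) 0.0ms=0b +2368.421ms=15/4b
2) 2368.421ms=15/4b +157.895ms=1/4b
Σ=4b of 4 (95bpm 4/4) — PASS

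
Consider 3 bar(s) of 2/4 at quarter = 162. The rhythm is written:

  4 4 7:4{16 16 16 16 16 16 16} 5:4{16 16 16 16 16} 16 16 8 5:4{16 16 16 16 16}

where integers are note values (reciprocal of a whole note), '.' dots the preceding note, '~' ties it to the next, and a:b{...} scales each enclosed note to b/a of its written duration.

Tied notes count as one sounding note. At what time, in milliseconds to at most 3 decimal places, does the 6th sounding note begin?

1. 0.0ms @ 0 + 370.37ms (1)
2. 370.37ms @ 1 + 370.37ms (1)
3. 740.741ms @ 2 + 52.91ms (1/7)
4. 793.651ms @ 15/7 + 52.91ms (1/7)
5. 846.561ms @ 16/7 + 52.91ms (1/7)
6. 899.471ms @ 17/7 + 52.91ms (1/7)
7. 952.381ms @ 18/7 + 52.91ms (1/7)
8. 1005.291ms @ 19/7 + 52.91ms (1/7)
9. 1058.201ms @ 20/7 + 52.91ms (1/7)
10. 1111.111ms @ 3 + 74.074ms (1/5)
11. 1185.185ms @ 16/5 + 74.074ms (1/5)
12. 1259.259ms @ 17/5 + 74.074ms (1/5)
13. 1333.333ms @ 18/5 + 74.074ms (1/5)
14. 1407.407ms @ 19/5 + 74.074ms (1/5)
15. 1481.481ms @ 4 + 92.593ms (1/4)
16. 1574.074ms @ 17/4 + 92.593ms (1/4)
17. 1666.667ms @ 9/2 + 185.185ms (1/2)
18. 1851.852ms @ 5 + 74.074ms (1/5)
19. 1925.926ms @ 26/5 + 74.074ms (1/5)
20. 2000.0ms @ 27/5 + 74.074ms (1/5)
21. 2074.074ms @ 28/5 + 74.074ms (1/5)
22. 2148.148ms @ 29/5 + 74.074ms (1/5)

note 6 onset = 17/7b = 899.471ms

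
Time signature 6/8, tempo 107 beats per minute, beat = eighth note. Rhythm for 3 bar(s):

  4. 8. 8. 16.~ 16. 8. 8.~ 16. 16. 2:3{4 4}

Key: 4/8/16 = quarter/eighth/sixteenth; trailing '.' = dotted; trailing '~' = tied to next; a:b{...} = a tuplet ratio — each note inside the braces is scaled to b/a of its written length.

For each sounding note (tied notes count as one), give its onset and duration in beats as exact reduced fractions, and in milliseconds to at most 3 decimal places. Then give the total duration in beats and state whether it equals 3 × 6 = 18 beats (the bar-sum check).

1) 0.0ms=0b +1682.243ms=3b
2) 1682.243ms=3b +841.121ms=3/2b
3) 2523.364ms=9/2b +841.121ms=3/2b
4) 3364.486ms=6b +841.121ms=3/2b
5) 4205.607ms=15/2b +841.121ms=3/2b
6) 5046.729ms=9b +1261.682ms=9/4b
7) 6308.411ms=45/4b +420.561ms=3/4b
8) 6728.972ms=12b +1682.243ms=3b
9) 8411.215ms=15b +1682.243ms=3b
Σ=18b of 18 (107bpm 6/8) — PASS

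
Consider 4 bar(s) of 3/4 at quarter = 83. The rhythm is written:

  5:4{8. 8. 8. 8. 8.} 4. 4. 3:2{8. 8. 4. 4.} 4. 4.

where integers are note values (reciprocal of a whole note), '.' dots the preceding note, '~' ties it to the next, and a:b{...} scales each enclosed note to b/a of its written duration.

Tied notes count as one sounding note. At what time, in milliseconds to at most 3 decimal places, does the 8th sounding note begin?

note 8 onset = 6b = 4337.349ms

1. 0.0ms @ 0 + 433.735ms (3/5)
2. 433.735ms @ 3/5 + 433.735ms (3/5)
3. 867.47ms @ 6/5 + 433.735ms (3/5)
4. 1301.205ms @ 9/5 + 433.735ms (3/5)
5. 1734.94ms @ 12/5 + 433.735ms (3/5)
6. 2168.675ms @ 3 + 1084.337ms (3/2)
7. 3253.012ms @ 9/2 + 1084.337ms (3/2)
8. 4337.349ms @ 6 + 361.446ms (1/2)
9. 4698.795ms @ 13/2 + 361.446ms (1/2)
10. 5060.241ms @ 7 + 722.892ms (1)
11. 5783.133ms @ 8 + 722.892ms (1)
12. 6506.024ms @ 9 + 1084.337ms (3/2)
13. 7590.361ms @ 21/2 + 1084.337ms (3/2)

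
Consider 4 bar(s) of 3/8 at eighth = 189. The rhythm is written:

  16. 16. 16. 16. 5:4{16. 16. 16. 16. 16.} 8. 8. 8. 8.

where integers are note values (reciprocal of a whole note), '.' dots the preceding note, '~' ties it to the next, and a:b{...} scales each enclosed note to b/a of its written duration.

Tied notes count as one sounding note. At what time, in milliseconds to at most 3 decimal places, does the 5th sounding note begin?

note 5 onset = 3b = 952.381ms

1. 0.0ms @ 0 + 238.095ms (3/4)
2. 238.095ms @ 3/4 + 238.095ms (3/4)
3. 476.19ms @ 3/2 + 238.095ms (3/4)
4. 714.286ms @ 9/4 + 238.095ms (3/4)
5. 952.381ms @ 3 + 190.476ms (3/5)
6. 1142.857ms @ 18/5 + 190.476ms (3/5)
7. 1333.333ms @ 21/5 + 190.476ms (3/5)
8. 1523.81ms @ 24/5 + 190.476ms (3/5)
9. 1714.286ms @ 27/5 + 190.476ms (3/5)
10. 1904.762ms @ 6 + 476.19ms (3/2)
11. 2380.952ms @ 15/2 + 476.19ms (3/2)
12. 2857.143ms @ 9 + 476.19ms (3/2)
13. 3333.333ms @ 21/2 + 476.19ms (3/2)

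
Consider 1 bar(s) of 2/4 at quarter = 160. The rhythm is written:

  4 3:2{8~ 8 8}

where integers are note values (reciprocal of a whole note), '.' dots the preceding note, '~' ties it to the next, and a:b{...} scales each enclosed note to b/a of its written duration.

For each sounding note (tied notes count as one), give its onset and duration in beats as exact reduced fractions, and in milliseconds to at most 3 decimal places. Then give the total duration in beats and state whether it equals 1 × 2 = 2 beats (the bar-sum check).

1) 0.0ms=0b +375.0ms=1b
2) 375.0ms=1b +250.0ms=2/3b
3) 625.0ms=5/3b +125.0ms=1/3b
Σ=2b of 2 (160bpm 2/4) — PASS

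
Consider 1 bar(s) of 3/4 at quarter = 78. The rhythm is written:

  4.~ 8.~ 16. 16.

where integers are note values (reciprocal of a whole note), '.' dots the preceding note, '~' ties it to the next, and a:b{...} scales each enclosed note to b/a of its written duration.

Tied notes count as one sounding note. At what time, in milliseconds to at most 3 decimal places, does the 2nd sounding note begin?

1. 0.0ms @ 0 + 2019.231ms (21/8)
2. 2019.231ms @ 21/8 + 288.462ms (3/8)

note 2 onset = 21/8b = 2019.231ms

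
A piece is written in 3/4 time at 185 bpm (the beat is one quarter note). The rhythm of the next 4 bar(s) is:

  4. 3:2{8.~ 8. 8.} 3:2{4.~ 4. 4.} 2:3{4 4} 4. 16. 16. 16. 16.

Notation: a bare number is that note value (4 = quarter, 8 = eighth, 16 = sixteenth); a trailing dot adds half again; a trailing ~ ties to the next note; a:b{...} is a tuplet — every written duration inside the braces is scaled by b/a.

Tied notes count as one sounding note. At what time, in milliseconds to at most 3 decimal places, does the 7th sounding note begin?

1. 0.0ms @ 0 + 486.486ms (3/2)
2. 486.486ms @ 3/2 + 324.324ms (1)
3. 810.811ms @ 5/2 + 162.162ms (1/2)
4. 972.973ms @ 3 + 648.649ms (2)
5. 1621.622ms @ 5 + 324.324ms (1)
6. 1945.946ms @ 6 + 486.486ms (3/2)
7. 2432.432ms @ 15/2 + 486.486ms (3/2)
8. 2918.919ms @ 9 + 486.486ms (3/2)
9. 3405.405ms @ 21/2 + 121.622ms (3/8)
10. 3527.027ms @ 87/8 + 121.622ms (3/8)
11. 3648.649ms @ 45/4 + 121.622ms (3/8)
12. 3770.27ms @ 93/8 + 121.622ms (3/8)

note 7 onset = 15/2b = 2432.432ms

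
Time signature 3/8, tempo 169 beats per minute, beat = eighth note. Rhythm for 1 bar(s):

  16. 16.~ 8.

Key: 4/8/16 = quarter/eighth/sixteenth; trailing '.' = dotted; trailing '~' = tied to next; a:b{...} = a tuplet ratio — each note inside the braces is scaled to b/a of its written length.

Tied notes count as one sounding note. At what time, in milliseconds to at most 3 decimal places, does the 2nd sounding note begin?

1. 0.0ms @ 0 + 266.272ms (3/4)
2. 266.272ms @ 3/4 + 798.817ms (9/4)

note 2 onset = 3/4b = 266.272ms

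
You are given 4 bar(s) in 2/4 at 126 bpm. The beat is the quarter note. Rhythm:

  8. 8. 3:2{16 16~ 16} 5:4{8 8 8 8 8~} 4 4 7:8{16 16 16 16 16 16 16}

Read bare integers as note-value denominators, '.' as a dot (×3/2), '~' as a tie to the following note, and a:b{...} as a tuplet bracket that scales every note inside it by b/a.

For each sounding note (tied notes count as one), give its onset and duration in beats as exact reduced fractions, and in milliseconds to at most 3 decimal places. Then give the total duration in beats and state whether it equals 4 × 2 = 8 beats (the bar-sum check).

1) 0.0ms=0b +357.143ms=3/4b
2) 357.143ms=3/4b +357.143ms=3/4b
3) 714.286ms=3/2b +79.365ms=1/6b
4) 793.651ms=5/3b +158.73ms=1/3b
5) 952.381ms=2b +190.476ms=2/5b
6) 1142.857ms=12/5b +190.476ms=2/5b
7) 1333.333ms=14/5b +190.476ms=2/5b
8) 1523.81ms=16/5b +190.476ms=2/5b
9) 1714.286ms=18/5b +666.667ms=7/5b
10) 2380.952ms=5b +476.19ms=1b
11) 2857.143ms=6b +136.054ms=2/7b
12) 2993.197ms=44/7b +136.054ms=2/7b
13) 3129.252ms=46/7b +136.054ms=2/7b
14) 3265.306ms=48/7b +136.054ms=2/7b
15) 3401.361ms=50/7b +136.054ms=2/7b
16) 3537.415ms=52/7b +136.054ms=2/7b
17) 3673.469ms=54/7b +136.054ms=2/7b
Σ=8b of 8 (126bpm 2/4) — PASS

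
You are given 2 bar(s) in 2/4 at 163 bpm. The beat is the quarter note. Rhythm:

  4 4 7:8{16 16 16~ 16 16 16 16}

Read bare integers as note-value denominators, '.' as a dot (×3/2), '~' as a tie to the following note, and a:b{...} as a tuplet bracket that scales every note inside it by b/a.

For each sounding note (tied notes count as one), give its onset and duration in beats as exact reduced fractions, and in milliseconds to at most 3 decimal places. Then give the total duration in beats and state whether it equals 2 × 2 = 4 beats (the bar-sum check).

1) 0.0ms=0b +368.098ms=1b
2) 368.098ms=1b +368.098ms=1b
3) 736.196ms=2b +105.171ms=2/7b
4) 841.367ms=16/7b +105.171ms=2/7b
5) 946.538ms=18/7b +210.342ms=4/7b
6) 1156.88ms=22/7b +105.171ms=2/7b
7) 1262.051ms=24/7b +105.171ms=2/7b
8) 1367.222ms=26/7b +105.171ms=2/7b
Σ=4b of 4 (163bpm 2/4) — PASS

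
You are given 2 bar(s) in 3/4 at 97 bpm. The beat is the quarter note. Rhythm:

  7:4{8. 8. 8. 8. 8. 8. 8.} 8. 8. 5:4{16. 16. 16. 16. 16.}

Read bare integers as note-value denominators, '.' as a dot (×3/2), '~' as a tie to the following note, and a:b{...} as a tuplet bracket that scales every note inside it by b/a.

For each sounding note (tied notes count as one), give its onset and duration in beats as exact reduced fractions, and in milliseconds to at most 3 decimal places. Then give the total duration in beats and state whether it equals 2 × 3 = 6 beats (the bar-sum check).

1) 0.0ms=0b +265.096ms=3/7b
2) 265.096ms=3/7b +265.096ms=3/7b
3) 530.191ms=6/7b +265.096ms=3/7b
4) 795.287ms=9/7b +265.096ms=3/7b
5) 1060.383ms=12/7b +265.096ms=3/7b
6) 1325.479ms=15/7b +265.096ms=3/7b
7) 1590.574ms=18/7b +265.096ms=3/7b
8) 1855.67ms=3b +463.918ms=3/4b
9) 2319.588ms=15/4b +463.918ms=3/4b
10) 2783.505ms=9/2b +185.567ms=3/10b
11) 2969.072ms=24/5b +185.567ms=3/10b
12) 3154.639ms=51/10b +185.567ms=3/10b
13) 3340.206ms=27/5b +185.567ms=3/10b
14) 3525.773ms=57/10b +185.567ms=3/10b
Σ=6b of 6 (97bpm 3/4) — PASS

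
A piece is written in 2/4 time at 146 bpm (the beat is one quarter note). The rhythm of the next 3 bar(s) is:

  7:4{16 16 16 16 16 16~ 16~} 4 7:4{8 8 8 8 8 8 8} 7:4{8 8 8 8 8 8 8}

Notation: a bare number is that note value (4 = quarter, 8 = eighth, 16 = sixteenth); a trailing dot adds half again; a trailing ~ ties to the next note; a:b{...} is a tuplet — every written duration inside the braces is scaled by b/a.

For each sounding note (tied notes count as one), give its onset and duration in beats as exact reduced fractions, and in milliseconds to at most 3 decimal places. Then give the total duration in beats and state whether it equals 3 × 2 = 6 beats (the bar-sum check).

1) 0.0ms=0b +58.708ms=1/7b
2) 58.708ms=1/7b +58.708ms=1/7b
3) 117.417ms=2/7b +58.708ms=1/7b
4) 176.125ms=3/7b +58.708ms=1/7b
5) 234.834ms=4/7b +58.708ms=1/7b
6) 293.542ms=5/7b +528.376ms=9/7b
7) 821.918ms=2b +117.417ms=2/7b
8) 939.335ms=16/7b +117.417ms=2/7b
9) 1056.751ms=18/7b +117.417ms=2/7b
10) 1174.168ms=20/7b +117.417ms=2/7b
11) 1291.585ms=22/7b +117.417ms=2/7b
12) 1409.002ms=24/7b +117.417ms=2/7b
13) 1526.419ms=26/7b +117.417ms=2/7b
14) 1643.836ms=4b +117.417ms=2/7b
15) 1761.252ms=30/7b +117.417ms=2/7b
16) 1878.669ms=32/7b +117.417ms=2/7b
17) 1996.086ms=34/7b +117.417ms=2/7b
18) 2113.503ms=36/7b +117.417ms=2/7b
19) 2230.92ms=38/7b +117.417ms=2/7b
20) 2348.337ms=40/7b +117.417ms=2/7b
Σ=6b of 6 (146bpm 2/4) — PASS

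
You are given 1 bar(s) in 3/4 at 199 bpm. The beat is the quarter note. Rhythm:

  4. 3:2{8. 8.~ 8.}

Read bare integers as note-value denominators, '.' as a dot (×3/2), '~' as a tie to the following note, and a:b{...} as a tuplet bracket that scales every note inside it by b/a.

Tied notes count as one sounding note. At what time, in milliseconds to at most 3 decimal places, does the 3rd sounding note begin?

1. 0.0ms @ 0 + 452.261ms (3/2)
2. 452.261ms @ 3/2 + 150.754ms (1/2)
3. 603.015ms @ 2 + 301.508ms (1)

note 3 onset = 2b = 603.015ms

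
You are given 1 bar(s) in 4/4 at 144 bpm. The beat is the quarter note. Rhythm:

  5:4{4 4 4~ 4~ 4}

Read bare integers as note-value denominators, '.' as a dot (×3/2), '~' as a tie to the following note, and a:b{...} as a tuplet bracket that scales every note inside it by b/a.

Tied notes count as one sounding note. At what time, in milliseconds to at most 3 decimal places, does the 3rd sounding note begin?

note 3 onset = 8/5b = 666.667ms

1. 0.0ms @ 0 + 333.333ms (4/5)
2. 333.333ms @ 4/5 + 333.333ms (4/5)
3. 666.667ms @ 8/5 + 1000.0ms (12/5)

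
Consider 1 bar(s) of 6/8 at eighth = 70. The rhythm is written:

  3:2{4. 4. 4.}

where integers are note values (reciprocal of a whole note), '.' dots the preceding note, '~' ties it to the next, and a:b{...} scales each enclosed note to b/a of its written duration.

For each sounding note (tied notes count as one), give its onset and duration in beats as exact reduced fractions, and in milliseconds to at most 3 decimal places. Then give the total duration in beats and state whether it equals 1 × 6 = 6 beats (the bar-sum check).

1) 0.0ms=0b +1714.286ms=2b
2) 1714.286ms=2b +1714.286ms=2b
3) 3428.571ms=4b +1714.286ms=2b
Σ=6b of 6 (70bpm 6/8) — PASS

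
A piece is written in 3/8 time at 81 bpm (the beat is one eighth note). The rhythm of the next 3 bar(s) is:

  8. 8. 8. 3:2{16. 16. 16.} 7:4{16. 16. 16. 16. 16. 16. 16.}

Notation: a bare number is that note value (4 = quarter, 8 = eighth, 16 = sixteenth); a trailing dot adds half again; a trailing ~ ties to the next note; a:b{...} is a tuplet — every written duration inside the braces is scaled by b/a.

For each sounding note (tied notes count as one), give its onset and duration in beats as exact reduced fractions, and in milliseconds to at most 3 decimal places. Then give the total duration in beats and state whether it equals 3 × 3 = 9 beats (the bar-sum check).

1) 0.0ms=0b +1111.111ms=3/2b
2) 1111.111ms=3/2b +1111.111ms=3/2b
3) 2222.222ms=3b +1111.111ms=3/2b
4) 3333.333ms=9/2b +370.37ms=1/2b
5) 3703.704ms=5b +370.37ms=1/2b
6) 4074.074ms=11/2b +370.37ms=1/2b
7) 4444.444ms=6b +317.46ms=3/7b
8) 4761.905ms=45/7b +317.46ms=3/7b
9) 5079.365ms=48/7b +317.46ms=3/7b
10) 5396.825ms=51/7b +317.46ms=3/7b
11) 5714.286ms=54/7b +317.46ms=3/7b
12) 6031.746ms=57/7b +317.46ms=3/7b
13) 6349.206ms=60/7b +317.46ms=3/7b
Σ=9b of 9 (81bpm 3/8) — PASS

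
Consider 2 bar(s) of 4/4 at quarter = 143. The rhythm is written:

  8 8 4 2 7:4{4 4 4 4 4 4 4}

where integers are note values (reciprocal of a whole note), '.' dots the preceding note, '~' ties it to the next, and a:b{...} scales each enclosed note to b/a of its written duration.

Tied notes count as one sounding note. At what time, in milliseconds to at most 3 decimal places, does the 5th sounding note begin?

1. 0.0ms @ 0 + 209.79ms (1/2)
2. 209.79ms @ 1/2 + 209.79ms (1/2)
3. 419.58ms @ 1 + 419.58ms (1)
4. 839.161ms @ 2 + 839.161ms (2)
5. 1678.322ms @ 4 + 239.76ms (4/7)
6. 1918.082ms @ 32/7 + 239.76ms (4/7)
7. 2157.842ms @ 36/7 + 239.76ms (4/7)
8. 2397.602ms @ 40/7 + 239.76ms (4/7)
9. 2637.363ms @ 44/7 + 239.76ms (4/7)
10. 2877.123ms @ 48/7 + 239.76ms (4/7)
11. 3116.883ms @ 52/7 + 239.76ms (4/7)

note 5 onset = 4b = 1678.322ms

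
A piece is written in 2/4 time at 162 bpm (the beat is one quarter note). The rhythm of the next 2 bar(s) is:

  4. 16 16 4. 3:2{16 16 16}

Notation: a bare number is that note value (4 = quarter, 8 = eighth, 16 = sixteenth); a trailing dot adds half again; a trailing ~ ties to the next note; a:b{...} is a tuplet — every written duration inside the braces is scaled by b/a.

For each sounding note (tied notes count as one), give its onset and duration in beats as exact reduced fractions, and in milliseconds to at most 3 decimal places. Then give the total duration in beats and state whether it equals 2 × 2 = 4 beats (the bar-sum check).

1) 0.0ms=0b +555.556ms=3/2b
2) 555.556ms=3/2b +92.593ms=1/4b
3) 648.148ms=7/4b +92.593ms=1/4b
4) 740.741ms=2b +555.556ms=3/2b
5) 1296.296ms=7/2b +61.728ms=1/6b
6) 1358.025ms=11/3b +61.728ms=1/6b
7) 1419.753ms=23/6b +61.728ms=1/6b
Σ=4b of 4 (162bpm 2/4) — PASS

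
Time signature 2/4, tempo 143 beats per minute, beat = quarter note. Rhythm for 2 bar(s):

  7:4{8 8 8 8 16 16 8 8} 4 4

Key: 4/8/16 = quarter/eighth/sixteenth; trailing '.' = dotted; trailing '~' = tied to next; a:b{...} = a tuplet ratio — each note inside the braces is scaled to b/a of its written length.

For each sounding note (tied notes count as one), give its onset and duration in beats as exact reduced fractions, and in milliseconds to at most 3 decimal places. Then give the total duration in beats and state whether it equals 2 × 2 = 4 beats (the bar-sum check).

1) 0.0ms=0b +119.88ms=2/7b
2) 119.88ms=2/7b +119.88ms=2/7b
3) 239.76ms=4/7b +119.88ms=2/7b
4) 359.64ms=6/7b +119.88ms=2/7b
5) 479.52ms=8/7b +59.94ms=1/7b
6) 539.461ms=9/7b +59.94ms=1/7b
7) 599.401ms=10/7b +119.88ms=2/7b
8) 719.281ms=12/7b +119.88ms=2/7b
9) 839.161ms=2b +419.58ms=1b
10) 1258.741ms=3b +419.58ms=1b
Σ=4b of 4 (143bpm 2/4) — PASS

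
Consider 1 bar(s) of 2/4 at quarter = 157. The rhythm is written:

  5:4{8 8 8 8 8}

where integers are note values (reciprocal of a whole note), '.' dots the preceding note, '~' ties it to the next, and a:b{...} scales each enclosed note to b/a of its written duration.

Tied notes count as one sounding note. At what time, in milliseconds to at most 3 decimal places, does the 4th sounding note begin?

note 4 onset = 6/5b = 458.599ms

1. 0.0ms @ 0 + 152.866ms (2/5)
2. 152.866ms @ 2/5 + 152.866ms (2/5)
3. 305.732ms @ 4/5 + 152.866ms (2/5)
4. 458.599ms @ 6/5 + 152.866ms (2/5)
5. 611.465ms @ 8/5 + 152.866ms (2/5)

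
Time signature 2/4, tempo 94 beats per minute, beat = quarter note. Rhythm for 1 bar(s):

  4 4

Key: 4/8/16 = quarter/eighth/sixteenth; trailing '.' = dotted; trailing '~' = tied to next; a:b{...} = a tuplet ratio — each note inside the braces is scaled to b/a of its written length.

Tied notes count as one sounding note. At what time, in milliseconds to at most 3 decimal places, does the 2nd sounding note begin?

1. 0.0ms @ 0 + 638.298ms (1)
2. 638.298ms @ 1 + 638.298ms (1)

note 2 onset = 1b = 638.298ms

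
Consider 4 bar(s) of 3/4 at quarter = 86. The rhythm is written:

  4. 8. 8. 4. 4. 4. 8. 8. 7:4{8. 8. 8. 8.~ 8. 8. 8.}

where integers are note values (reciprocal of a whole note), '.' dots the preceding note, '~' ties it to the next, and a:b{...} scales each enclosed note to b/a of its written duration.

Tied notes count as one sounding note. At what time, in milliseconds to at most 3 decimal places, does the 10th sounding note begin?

note 10 onset = 66/7b = 6578.073ms

1. 0.0ms @ 0 + 1046.512ms (3/2)
2. 1046.512ms @ 3/2 + 523.256ms (3/4)
3. 1569.767ms @ 9/4 + 523.256ms (3/4)
4. 2093.023ms @ 3 + 1046.512ms (3/2)
5. 3139.535ms @ 9/2 + 1046.512ms (3/2)
6. 4186.047ms @ 6 + 1046.512ms (3/2)
7. 5232.558ms @ 15/2 + 523.256ms (3/4)
8. 5755.814ms @ 33/4 + 523.256ms (3/4)
9. 6279.07ms @ 9 + 299.003ms (3/7)
10. 6578.073ms @ 66/7 + 299.003ms (3/7)
11. 6877.076ms @ 69/7 + 299.003ms (3/7)
12. 7176.08ms @ 72/7 + 598.007ms (6/7)
13. 7774.086ms @ 78/7 + 299.003ms (3/7)
14. 8073.09ms @ 81/7 + 299.003ms (3/7)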